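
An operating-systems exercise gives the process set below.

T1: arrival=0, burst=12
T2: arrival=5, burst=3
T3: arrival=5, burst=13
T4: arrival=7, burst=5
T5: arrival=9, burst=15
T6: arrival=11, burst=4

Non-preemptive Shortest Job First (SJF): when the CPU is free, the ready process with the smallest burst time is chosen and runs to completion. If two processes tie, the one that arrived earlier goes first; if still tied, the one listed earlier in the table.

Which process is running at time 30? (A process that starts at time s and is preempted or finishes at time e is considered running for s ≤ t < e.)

Schedule: | T1 0-12 | T2 12-15 | T6 15-19 | T4 19-24 | T3 24-37 | T5 37-52 |
Completion: T1=12  T2=15  T3=37  T4=24  T5=52  T6=19

T3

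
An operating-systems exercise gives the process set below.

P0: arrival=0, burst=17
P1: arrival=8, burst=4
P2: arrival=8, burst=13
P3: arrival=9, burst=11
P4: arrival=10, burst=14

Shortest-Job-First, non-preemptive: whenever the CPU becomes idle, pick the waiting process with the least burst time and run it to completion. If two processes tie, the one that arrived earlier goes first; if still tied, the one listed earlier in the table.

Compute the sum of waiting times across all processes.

80

Schedule: | P0 0-17 | P1 17-21 | P3 21-32 | P2 32-45 | P4 45-59 |
Completion: P0=17  P1=21  P2=45  P3=32  P4=59
Waiting = turnaround − burst: P0=0, P1=9, P2=24, P3=12, P4=35
Total waiting = 0 + 9 + 24 + 12 + 35 = 80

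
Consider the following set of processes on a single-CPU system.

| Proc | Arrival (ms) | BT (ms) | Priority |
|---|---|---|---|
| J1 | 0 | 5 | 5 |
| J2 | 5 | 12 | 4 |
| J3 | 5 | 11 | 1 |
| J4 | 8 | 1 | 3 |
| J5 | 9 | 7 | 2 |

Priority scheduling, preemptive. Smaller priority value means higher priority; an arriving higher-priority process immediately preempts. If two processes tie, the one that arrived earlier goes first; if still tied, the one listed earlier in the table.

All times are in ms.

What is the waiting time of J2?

19

Timeline: | J1 0-5 | J3 5-16 | J5 16-23 | J4 23-24 | J2 24-36 |
Completion: J1=5  J2=36  J3=16  J4=24  J5=23
Turnaround (C−A): J1=5  J2=31  J3=11  J4=16  J5=14
Waiting(J2) = turnaround − burst = 31 − 12 = 19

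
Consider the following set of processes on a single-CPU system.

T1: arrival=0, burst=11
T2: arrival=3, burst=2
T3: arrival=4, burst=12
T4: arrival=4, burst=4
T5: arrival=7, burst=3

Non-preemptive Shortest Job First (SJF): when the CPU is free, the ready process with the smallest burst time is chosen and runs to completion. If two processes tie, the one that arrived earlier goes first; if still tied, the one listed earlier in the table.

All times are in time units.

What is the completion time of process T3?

Schedule: | T1 0-11 | T2 11-13 | T5 13-16 | T4 16-20 | T3 20-32 |
Completion: T1=11  T2=13  T3=32  T4=20  T5=16

32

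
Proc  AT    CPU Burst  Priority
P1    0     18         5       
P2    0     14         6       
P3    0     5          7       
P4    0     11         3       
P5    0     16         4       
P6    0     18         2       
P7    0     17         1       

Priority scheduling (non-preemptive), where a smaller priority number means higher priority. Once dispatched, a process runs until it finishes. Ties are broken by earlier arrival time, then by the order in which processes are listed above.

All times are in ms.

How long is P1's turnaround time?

Gantt: | P7 0-17 | P6 17-35 | P4 35-46 | P5 46-62 | P1 62-80 | P2 80-94 | P3 94-99 |
Completion: P1=80  P2=94  P3=99  P4=46  P5=62  P6=35  P7=17
Turnaround (C−A): P1=80  P2=94  P3=99  P4=46  P5=62  P6=35  P7=17
Turnaround(P1) = completion − arrival = 80 − 0 = 80

80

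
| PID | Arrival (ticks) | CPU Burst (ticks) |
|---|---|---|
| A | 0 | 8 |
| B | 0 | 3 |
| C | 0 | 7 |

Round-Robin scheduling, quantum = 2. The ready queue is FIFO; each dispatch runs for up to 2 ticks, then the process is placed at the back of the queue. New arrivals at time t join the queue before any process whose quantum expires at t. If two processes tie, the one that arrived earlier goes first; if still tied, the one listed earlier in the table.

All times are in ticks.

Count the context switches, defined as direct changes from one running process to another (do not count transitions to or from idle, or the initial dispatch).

9

Gantt: | A 0-2 | B 2-4 | C 4-6 | A 6-8 | B 8-9 | C 9-11 | A 11-13 | C 13-15 | A 15-17 | C 17-18 |
Completion: A=17  B=9  C=18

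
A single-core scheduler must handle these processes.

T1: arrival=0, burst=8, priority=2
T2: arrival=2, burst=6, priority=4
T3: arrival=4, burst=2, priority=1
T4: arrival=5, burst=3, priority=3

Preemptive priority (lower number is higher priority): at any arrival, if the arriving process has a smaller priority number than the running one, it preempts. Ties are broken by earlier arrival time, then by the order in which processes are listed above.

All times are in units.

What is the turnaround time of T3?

Gantt: | T1 0-4 | T3 4-6 | T1 6-10 | T4 10-13 | T2 13-19 |
Completion: T1=10  T2=19  T3=6  T4=13
Turnaround(T3) = completion − arrival = 6 − 4 = 2

2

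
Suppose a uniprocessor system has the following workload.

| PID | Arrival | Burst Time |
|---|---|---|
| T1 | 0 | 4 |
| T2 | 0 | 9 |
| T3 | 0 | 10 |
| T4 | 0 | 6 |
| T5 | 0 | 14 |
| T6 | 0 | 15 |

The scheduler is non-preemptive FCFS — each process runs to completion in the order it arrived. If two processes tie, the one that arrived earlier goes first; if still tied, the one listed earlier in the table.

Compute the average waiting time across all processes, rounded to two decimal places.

18.67

Gantt: | T1 0-4 | T2 4-13 | T3 13-23 | T4 23-29 | T5 29-43 | T6 43-58 |
Completion: T1=4  T2=13  T3=23  T4=29  T5=43  T6=58
Waiting times: T1=0, T2=4, T3=13, T4=23, T5=29, T6=43
Average waiting = (0+4+13+23+29+43) / 6 = 112/6 = 18.67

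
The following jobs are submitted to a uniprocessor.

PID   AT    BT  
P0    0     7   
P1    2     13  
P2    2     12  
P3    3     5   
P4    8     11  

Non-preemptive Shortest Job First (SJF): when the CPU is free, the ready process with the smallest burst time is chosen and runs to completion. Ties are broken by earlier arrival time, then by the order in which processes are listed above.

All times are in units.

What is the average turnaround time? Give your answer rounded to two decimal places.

22.00

Schedule: | P0 0-7 | P3 7-12 | P4 12-23 | P2 23-35 | P1 35-48 |
Completion: P0=7  P1=48  P2=35  P3=12  P4=23
Turnaround times: P0=7, P1=46, P2=33, P3=9, P4=15
Average turnaround = (7+46+33+9+15) / 5 = 110/5 = 22.00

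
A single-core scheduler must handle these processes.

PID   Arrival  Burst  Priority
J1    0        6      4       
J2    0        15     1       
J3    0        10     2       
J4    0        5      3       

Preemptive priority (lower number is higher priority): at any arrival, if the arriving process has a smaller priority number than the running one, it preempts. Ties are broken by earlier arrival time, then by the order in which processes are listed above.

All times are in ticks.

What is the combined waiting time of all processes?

Gantt: | J2 0-15 | J3 15-25 | J4 25-30 | J1 30-36 |
Completion: J1=36  J2=15  J3=25  J4=30
Turnaround (C−A): J1=36  J2=15  J3=25  J4=30
Waiting = turnaround − burst: J1=30, J2=0, J3=15, J4=25
Total waiting = 30 + 0 + 15 + 25 = 70

70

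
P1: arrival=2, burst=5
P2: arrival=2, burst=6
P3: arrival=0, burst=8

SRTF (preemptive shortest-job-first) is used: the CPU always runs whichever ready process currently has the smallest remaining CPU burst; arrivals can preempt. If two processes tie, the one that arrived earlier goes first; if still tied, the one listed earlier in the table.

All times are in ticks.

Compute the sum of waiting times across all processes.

Timeline: | P3 0-2 | P1 2-7 | P3 7-13 | P2 13-19 |
Completion: P1=7  P2=19  P3=13
Turnaround (C−A): P1=5  P2=17  P3=13
Waiting = turnaround − burst: P1=0, P2=11, P3=5
Total waiting = 0 + 11 + 5 = 16

16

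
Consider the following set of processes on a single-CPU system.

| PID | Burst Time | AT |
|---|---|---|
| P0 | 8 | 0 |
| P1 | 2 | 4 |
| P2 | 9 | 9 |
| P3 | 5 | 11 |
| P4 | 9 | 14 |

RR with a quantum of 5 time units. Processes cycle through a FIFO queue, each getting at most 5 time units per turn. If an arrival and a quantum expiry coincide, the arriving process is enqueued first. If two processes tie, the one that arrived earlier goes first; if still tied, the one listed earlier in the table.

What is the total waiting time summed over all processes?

Schedule: | P0 0-5 | P1 5-7 | P0 7-10 | P2 10-15 | P3 15-20 | P4 20-25 | P2 25-29 | P4 29-33 |
Completion: P0=10  P1=7  P2=29  P3=20  P4=33
Waiting = turnaround − burst: P0=2, P1=1, P2=11, P3=4, P4=10
Total waiting = 2 + 1 + 11 + 4 + 10 = 28

28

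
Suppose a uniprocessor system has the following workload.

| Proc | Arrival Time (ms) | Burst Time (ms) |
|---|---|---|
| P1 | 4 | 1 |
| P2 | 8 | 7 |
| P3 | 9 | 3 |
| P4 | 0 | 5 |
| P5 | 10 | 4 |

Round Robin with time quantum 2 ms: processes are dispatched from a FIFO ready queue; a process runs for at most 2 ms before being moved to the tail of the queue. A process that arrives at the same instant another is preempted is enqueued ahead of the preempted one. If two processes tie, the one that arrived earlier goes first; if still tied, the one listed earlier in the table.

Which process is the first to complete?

Schedule: | P4 0-4 | P1 4-5 | P4 5-6 | idle 6-8 | P2 8-10 | P3 10-12 | P5 12-14 | P2 14-16 | P3 16-17 | P5 17-19 | P2 19-22 |
Completion: P1=5  P2=22  P3=17  P4=6  P5=19
Finish order: P1 → P4 → P3 → P5 → P2

P1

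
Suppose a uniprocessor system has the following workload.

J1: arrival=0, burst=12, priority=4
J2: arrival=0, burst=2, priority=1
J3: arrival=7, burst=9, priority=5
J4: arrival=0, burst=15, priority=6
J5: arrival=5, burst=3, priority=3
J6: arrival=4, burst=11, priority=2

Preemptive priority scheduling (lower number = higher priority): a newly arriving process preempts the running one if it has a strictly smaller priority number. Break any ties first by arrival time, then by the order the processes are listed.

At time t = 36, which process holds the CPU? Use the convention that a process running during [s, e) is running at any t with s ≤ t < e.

Timeline: | J2 0-2 | J1 2-4 | J6 4-15 | J5 15-18 | J1 18-28 | J3 28-37 | J4 37-52 |
Completion: J1=28  J2=2  J3=37  J4=52  J5=18  J6=15
Turnaround (C−A): J1=28  J2=2  J3=30  J4=52  J5=13  J6=11

J3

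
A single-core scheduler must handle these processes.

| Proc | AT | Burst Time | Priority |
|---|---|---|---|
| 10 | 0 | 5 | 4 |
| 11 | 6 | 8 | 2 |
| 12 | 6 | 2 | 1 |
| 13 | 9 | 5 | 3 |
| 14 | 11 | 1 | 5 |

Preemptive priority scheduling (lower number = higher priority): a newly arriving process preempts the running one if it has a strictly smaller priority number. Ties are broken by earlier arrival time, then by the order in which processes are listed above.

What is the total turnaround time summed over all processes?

Schedule: | 10 0-5 | idle 5-6 | 12 6-8 | 11 8-16 | 13 16-21 | 14 21-22 |
Completion: 10=5  11=16  12=8  13=21  14=22
Turnaround (C−A): 10=5  11=10  12=2  13=12  14=11
Turnaround = completion − arrival: 10=5, 11=10, 12=2, 13=12, 14=11
Total turnaround = 5 + 10 + 2 + 12 + 11 = 40

40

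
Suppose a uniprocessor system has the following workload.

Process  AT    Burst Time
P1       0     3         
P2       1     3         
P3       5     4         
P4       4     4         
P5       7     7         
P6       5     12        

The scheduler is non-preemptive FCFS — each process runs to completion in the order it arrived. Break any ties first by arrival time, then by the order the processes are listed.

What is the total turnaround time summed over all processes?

70

Gantt: | P1 0-3 | P2 3-6 | P4 6-10 | P3 10-14 | P6 14-26 | P5 26-33 |
Completion: P1=3  P2=6  P3=14  P4=10  P5=33  P6=26
Turnaround (C−A): P1=3  P2=5  P3=9  P4=6  P5=26  P6=21
Turnaround = completion − arrival: P1=3, P2=5, P3=9, P4=6, P5=26, P6=21
Total turnaround = 3 + 5 + 9 + 6 + 26 + 21 = 70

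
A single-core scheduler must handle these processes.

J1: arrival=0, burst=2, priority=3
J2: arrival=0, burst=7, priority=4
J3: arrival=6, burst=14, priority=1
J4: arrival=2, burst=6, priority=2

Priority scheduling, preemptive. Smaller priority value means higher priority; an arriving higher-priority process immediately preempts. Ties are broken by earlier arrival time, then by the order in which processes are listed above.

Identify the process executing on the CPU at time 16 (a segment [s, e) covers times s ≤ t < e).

Timeline: | J1 0-2 | J4 2-6 | J3 6-20 | J4 20-22 | J2 22-29 |
Completion: J1=2  J2=29  J3=20  J4=22
Turnaround (C−A): J1=2  J2=29  J3=14  J4=20

J3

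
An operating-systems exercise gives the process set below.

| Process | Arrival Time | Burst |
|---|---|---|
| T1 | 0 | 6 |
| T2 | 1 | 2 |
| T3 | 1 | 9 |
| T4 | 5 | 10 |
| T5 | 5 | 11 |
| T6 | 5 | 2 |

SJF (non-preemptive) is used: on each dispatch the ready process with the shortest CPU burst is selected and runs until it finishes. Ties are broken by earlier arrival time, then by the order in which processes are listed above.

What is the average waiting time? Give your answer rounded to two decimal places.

Gantt: | T1 0-6 | T2 6-8 | T6 8-10 | T3 10-19 | T4 19-29 | T5 29-40 |
Completion: T1=6  T2=8  T3=19  T4=29  T5=40  T6=10
Turnaround (C−A): T1=6  T2=7  T3=18  T4=24  T5=35  T6=5
Waiting times: T1=0, T2=5, T3=9, T4=14, T5=24, T6=3
Average waiting = (0+5+9+14+24+3) / 6 = 55/6 = 9.17

9.17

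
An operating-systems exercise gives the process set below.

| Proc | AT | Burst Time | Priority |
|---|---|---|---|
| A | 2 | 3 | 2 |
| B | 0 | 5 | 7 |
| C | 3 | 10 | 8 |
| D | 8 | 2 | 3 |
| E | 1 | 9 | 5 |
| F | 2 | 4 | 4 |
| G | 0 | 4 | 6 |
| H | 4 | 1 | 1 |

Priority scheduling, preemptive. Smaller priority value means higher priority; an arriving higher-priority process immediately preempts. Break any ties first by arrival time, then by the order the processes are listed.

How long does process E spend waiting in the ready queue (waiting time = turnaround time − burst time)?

Gantt: | G 0-1 | E 1-2 | A 2-4 | H 4-5 | A 5-6 | F 6-8 | D 8-10 | F 10-12 | E 12-20 | G 20-23 | B 23-28 | C 28-38 |
Completion: A=6  B=28  C=38  D=10  E=20  F=12  G=23  H=5
Turnaround (C−A): A=4  B=28  C=35  D=2  E=19  F=10  G=23  H=1
Waiting(E) = turnaround − burst = 19 − 9 = 10

10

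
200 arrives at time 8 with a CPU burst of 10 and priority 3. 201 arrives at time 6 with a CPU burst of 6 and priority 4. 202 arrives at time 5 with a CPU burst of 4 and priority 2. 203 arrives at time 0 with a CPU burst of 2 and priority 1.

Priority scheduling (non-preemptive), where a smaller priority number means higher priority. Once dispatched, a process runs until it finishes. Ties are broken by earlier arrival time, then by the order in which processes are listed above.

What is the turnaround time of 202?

4

Timeline: | 203 0-2 | idle 2-5 | 202 5-9 | 200 9-19 | 201 19-25 |
Completion: 200=19  201=25  202=9  203=2
Turnaround(202) = completion − arrival = 9 − 5 = 4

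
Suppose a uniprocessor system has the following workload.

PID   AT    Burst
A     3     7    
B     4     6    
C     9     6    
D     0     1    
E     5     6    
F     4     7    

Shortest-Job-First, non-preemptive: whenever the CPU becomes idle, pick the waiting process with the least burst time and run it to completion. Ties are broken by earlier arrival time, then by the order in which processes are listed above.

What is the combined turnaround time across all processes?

87

Timeline: | D 0-1 | idle 1-3 | A 3-10 | B 10-16 | E 16-22 | C 22-28 | F 28-35 |
Completion: A=10  B=16  C=28  D=1  E=22  F=35
Turnaround = completion − arrival: A=7, B=12, C=19, D=1, E=17, F=31
Total turnaround = 7 + 12 + 19 + 1 + 17 + 31 = 87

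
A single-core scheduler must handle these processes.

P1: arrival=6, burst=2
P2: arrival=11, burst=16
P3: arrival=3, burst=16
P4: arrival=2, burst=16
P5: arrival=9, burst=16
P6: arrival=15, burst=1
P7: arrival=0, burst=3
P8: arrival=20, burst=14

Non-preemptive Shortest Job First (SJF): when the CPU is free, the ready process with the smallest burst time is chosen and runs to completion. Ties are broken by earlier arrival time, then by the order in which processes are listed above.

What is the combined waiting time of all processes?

154

Timeline: | P7 0-3 | P4 3-19 | P6 19-20 | P1 20-22 | P8 22-36 | P3 36-52 | P5 52-68 | P2 68-84 |
Completion: P1=22  P2=84  P3=52  P4=19  P5=68  P6=20  P7=3  P8=36
Waiting = turnaround − burst: P1=14, P2=57, P3=33, P4=1, P5=43, P6=4, P7=0, P8=2
Total waiting = 14 + 57 + 33 + 1 + 43 + 4 + 0 + 2 = 154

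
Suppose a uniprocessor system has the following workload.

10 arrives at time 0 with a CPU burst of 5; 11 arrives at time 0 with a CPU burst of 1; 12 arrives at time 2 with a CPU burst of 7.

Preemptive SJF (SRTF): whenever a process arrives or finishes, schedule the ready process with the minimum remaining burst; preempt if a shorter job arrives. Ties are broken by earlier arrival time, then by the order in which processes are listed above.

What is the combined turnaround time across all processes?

18

Gantt: | 11 0-1 | 10 1-6 | 12 6-13 |
Completion: 10=6  11=1  12=13
Turnaround = completion − arrival: 10=6, 11=1, 12=11
Total turnaround = 6 + 1 + 11 = 18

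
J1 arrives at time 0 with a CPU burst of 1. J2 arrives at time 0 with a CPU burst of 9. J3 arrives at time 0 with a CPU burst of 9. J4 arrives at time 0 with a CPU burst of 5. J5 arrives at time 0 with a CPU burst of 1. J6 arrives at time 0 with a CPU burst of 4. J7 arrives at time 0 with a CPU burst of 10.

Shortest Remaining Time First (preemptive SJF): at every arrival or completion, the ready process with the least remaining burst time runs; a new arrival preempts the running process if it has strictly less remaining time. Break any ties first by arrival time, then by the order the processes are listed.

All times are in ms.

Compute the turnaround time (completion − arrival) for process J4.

Timeline: | J1 0-1 | J5 1-2 | J6 2-6 | J4 6-11 | J2 11-20 | J3 20-29 | J7 29-39 |
Completion: J1=1  J2=20  J3=29  J4=11  J5=2  J6=6  J7=39
Turnaround (C−A): J1=1  J2=20  J3=29  J4=11  J5=2  J6=6  J7=39
Turnaround(J4) = completion − arrival = 11 − 0 = 11

11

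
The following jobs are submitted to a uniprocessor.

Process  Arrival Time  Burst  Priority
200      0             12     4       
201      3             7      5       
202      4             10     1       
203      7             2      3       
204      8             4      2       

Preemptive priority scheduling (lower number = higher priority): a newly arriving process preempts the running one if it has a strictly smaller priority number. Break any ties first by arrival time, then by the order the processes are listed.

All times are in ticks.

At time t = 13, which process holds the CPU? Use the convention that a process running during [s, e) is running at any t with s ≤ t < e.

Schedule: | 200 0-4 | 202 4-14 | 204 14-18 | 203 18-20 | 200 20-28 | 201 28-35 |
Completion: 200=28  201=35  202=14  203=20  204=18
Turnaround (C−A): 200=28  201=32  202=10  203=13  204=10

202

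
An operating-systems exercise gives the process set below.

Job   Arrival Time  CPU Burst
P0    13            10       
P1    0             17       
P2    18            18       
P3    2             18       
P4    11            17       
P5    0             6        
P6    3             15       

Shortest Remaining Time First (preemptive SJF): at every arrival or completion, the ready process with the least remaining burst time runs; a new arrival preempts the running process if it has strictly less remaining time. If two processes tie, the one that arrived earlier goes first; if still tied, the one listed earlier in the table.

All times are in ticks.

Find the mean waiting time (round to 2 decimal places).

Schedule: | P5 0-6 | P6 6-21 | P0 21-31 | P1 31-48 | P4 48-65 | P3 65-83 | P2 83-101 |
Completion: P0=31  P1=48  P2=101  P3=83  P4=65  P5=6  P6=21
Turnaround (C−A): P0=18  P1=48  P2=83  P3=81  P4=54  P5=6  P6=18
Waiting times: P0=8, P1=31, P2=65, P3=63, P4=37, P5=0, P6=3
Average waiting = (8+31+65+63+37+0+3) / 7 = 207/7 = 29.57

29.57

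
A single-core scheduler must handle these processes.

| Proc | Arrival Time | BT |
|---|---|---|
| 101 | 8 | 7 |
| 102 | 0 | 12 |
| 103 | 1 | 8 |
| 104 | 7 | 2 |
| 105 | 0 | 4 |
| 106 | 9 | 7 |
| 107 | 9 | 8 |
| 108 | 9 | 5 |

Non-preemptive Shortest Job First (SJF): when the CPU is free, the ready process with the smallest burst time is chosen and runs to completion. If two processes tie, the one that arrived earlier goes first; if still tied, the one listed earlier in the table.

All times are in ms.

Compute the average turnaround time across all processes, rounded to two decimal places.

Gantt: | 105 0-4 | 103 4-12 | 104 12-14 | 108 14-19 | 101 19-26 | 106 26-33 | 107 33-41 | 102 41-53 |
Completion: 101=26  102=53  103=12  104=14  105=4  106=33  107=41  108=19
Turnaround times: 101=18, 102=53, 103=11, 104=7, 105=4, 106=24, 107=32, 108=10
Average turnaround = (18+53+11+7+4+24+32+10) / 8 = 159/8 = 19.88

19.88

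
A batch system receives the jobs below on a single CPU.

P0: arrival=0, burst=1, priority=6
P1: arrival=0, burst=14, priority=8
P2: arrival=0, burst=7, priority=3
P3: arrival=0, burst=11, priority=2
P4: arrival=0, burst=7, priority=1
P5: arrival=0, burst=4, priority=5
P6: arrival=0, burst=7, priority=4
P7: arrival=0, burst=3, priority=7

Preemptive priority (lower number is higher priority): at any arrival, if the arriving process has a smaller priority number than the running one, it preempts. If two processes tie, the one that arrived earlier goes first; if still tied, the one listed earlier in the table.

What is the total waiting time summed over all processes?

Gantt: | P4 0-7 | P3 7-18 | P2 18-25 | P6 25-32 | P5 32-36 | P0 36-37 | P7 37-40 | P1 40-54 |
Completion: P0=37  P1=54  P2=25  P3=18  P4=7  P5=36  P6=32  P7=40
Turnaround (C−A): P0=37  P1=54  P2=25  P3=18  P4=7  P5=36  P6=32  P7=40
Waiting = turnaround − burst: P0=36, P1=40, P2=18, P3=7, P4=0, P5=32, P6=25, P7=37
Total waiting = 36 + 40 + 18 + 7 + 0 + 32 + 25 + 37 = 195

195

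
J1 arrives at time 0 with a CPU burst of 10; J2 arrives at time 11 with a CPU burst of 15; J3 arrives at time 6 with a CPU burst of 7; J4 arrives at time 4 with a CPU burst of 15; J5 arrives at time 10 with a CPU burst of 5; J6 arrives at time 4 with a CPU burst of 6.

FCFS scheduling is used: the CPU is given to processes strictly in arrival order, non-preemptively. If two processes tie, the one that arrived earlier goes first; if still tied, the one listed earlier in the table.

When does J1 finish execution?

Timeline: | J1 0-10 | J4 10-25 | J6 25-31 | J3 31-38 | J5 38-43 | J2 43-58 |
Completion: J1=10  J2=58  J3=38  J4=25  J5=43  J6=31
Turnaround (C−A): J1=10  J2=47  J3=32  J4=21  J5=33  J6=27

10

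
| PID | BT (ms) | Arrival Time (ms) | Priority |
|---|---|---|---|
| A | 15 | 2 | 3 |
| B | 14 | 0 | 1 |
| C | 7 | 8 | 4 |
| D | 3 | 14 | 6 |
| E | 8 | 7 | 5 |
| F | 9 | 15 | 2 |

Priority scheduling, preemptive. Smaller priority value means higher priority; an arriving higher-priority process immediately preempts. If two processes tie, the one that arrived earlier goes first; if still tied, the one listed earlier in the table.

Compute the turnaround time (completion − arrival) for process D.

Schedule: | B 0-14 | A 14-15 | F 15-24 | A 24-38 | C 38-45 | E 45-53 | D 53-56 |
Completion: A=38  B=14  C=45  D=56  E=53  F=24
Turnaround (C−A): A=36  B=14  C=37  D=42  E=46  F=9
Turnaround(D) = completion − arrival = 56 − 14 = 42

42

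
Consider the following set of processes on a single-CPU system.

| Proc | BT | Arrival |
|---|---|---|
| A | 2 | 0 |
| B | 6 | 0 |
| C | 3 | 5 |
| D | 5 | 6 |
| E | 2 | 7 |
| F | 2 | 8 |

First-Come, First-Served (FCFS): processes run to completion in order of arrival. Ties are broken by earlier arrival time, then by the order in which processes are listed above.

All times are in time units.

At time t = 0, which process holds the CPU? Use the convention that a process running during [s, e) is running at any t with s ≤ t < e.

A

Schedule: | A 0-2 | B 2-8 | C 8-11 | D 11-16 | E 16-18 | F 18-20 |
Completion: A=2  B=8  C=11  D=16  E=18  F=20
Turnaround (C−A): A=2  B=8  C=6  D=10  E=11  F=12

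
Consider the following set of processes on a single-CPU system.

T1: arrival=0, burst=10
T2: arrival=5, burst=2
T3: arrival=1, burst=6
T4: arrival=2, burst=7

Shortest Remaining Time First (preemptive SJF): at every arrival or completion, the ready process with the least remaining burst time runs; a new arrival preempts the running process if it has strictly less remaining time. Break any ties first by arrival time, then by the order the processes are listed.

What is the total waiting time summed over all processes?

Timeline: | T1 0-1 | T3 1-7 | T2 7-9 | T4 9-16 | T1 16-25 |
Completion: T1=25  T2=9  T3=7  T4=16
Waiting = turnaround − burst: T1=15, T2=2, T3=0, T4=7
Total waiting = 15 + 2 + 0 + 7 = 24

24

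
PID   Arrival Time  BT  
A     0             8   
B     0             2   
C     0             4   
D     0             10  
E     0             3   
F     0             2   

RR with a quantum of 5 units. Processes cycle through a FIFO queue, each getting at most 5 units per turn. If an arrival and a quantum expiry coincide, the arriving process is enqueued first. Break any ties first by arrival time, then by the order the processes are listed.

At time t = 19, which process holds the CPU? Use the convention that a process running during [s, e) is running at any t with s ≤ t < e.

Timeline: | A 0-5 | B 5-7 | C 7-11 | D 11-16 | E 16-19 | F 19-21 | A 21-24 | D 24-29 |
Completion: A=24  B=7  C=11  D=29  E=19  F=21

F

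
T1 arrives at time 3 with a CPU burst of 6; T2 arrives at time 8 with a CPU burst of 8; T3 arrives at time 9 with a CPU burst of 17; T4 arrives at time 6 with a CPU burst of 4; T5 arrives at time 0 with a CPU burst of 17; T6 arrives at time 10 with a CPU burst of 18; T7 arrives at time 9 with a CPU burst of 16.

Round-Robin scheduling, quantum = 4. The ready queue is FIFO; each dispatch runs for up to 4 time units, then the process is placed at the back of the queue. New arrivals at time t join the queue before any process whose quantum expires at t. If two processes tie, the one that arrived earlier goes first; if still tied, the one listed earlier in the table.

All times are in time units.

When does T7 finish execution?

79

Schedule: | T5 0-4 | T1 4-8 | T5 8-12 | T4 12-16 | T2 16-20 | T1 20-22 | T3 22-26 | T7 26-30 | T6 30-34 | T5 34-38 | T2 38-42 | T3 42-46 | T7 46-50 | T6 50-54 | T5 54-58 | T3 58-62 | T7 62-66 | T6 66-70 | T5 70-71 | T3 71-75 | T7 75-79 | T6 79-83 | T3 83-84 | T6 84-86 |
Completion: T1=22  T2=42  T3=84  T4=16  T5=71  T6=86  T7=79
Turnaround (C−A): T1=19  T2=34  T3=75  T4=10  T5=71  T6=76  T7=70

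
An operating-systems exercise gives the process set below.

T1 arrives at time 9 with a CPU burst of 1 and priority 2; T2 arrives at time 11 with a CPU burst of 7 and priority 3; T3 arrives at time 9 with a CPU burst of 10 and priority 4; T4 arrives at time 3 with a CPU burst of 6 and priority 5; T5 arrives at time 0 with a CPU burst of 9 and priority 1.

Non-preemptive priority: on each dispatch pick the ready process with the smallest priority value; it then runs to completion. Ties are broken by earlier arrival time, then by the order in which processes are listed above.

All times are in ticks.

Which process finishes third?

T3

Schedule: | T5 0-9 | T1 9-10 | T3 10-20 | T2 20-27 | T4 27-33 |
Completion: T1=10  T2=27  T3=20  T4=33  T5=9
Turnaround (C−A): T1=1  T2=16  T3=11  T4=30  T5=9
Finish order: T5 → T1 → T3 → T2 → T4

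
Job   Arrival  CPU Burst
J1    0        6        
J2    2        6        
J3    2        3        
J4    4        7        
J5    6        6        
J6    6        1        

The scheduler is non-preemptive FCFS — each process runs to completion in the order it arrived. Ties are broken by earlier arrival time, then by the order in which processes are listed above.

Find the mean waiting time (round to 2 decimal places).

10.50

Gantt: | J1 0-6 | J2 6-12 | J3 12-15 | J4 15-22 | J5 22-28 | J6 28-29 |
Completion: J1=6  J2=12  J3=15  J4=22  J5=28  J6=29
Turnaround (C−A): J1=6  J2=10  J3=13  J4=18  J5=22  J6=23
Waiting times: J1=0, J2=4, J3=10, J4=11, J5=16, J6=22
Average waiting = (0+4+10+11+16+22) / 6 = 63/6 = 10.50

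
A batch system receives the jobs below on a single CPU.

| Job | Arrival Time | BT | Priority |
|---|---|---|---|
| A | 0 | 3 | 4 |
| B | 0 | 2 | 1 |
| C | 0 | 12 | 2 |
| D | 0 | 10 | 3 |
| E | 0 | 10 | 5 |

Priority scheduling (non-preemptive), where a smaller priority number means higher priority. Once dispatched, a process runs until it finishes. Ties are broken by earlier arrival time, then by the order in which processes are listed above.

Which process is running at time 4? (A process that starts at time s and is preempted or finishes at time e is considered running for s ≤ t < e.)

C

Timeline: | B 0-2 | C 2-14 | D 14-24 | A 24-27 | E 27-37 |
Completion: A=27  B=2  C=14  D=24  E=37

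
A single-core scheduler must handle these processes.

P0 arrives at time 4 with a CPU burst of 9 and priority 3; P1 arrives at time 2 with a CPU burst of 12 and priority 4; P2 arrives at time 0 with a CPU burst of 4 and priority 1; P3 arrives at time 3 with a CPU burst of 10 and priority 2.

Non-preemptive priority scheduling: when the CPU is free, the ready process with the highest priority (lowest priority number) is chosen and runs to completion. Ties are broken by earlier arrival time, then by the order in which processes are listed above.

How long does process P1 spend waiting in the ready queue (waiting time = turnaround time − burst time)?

21

Gantt: | P2 0-4 | P3 4-14 | P0 14-23 | P1 23-35 |
Completion: P0=23  P1=35  P2=4  P3=14
Turnaround (C−A): P0=19  P1=33  P2=4  P3=11
Waiting(P1) = turnaround − burst = 33 − 12 = 21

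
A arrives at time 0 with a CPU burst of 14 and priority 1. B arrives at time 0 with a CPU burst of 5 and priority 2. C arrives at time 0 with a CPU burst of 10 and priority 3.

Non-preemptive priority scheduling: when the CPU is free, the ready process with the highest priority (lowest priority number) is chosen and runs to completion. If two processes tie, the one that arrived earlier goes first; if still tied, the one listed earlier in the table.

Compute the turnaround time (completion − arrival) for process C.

Gantt: | A 0-14 | B 14-19 | C 19-29 |
Completion: A=14  B=19  C=29
Turnaround (C−A): A=14  B=19  C=29
Turnaround(C) = completion − arrival = 29 − 0 = 29

29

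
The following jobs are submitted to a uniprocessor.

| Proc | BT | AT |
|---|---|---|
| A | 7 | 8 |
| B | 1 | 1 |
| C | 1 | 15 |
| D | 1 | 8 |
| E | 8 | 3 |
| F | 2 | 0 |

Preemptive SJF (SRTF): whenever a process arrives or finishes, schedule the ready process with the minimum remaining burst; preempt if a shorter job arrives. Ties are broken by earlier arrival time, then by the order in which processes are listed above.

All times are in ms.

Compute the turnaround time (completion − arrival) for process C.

1

Gantt: | F 0-2 | B 2-3 | E 3-8 | D 8-9 | E 9-12 | A 12-15 | C 15-16 | A 16-20 |
Completion: A=20  B=3  C=16  D=9  E=12  F=2
Turnaround (C−A): A=12  B=2  C=1  D=1  E=9  F=2
Turnaround(C) = completion − arrival = 16 − 15 = 1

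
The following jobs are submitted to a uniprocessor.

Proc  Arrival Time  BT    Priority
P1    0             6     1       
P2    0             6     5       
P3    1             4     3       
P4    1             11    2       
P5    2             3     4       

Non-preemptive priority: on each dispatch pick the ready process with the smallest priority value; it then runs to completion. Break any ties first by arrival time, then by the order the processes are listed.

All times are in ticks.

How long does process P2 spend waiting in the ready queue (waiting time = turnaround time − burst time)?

24

Schedule: | P1 0-6 | P4 6-17 | P3 17-21 | P5 21-24 | P2 24-30 |
Completion: P1=6  P2=30  P3=21  P4=17  P5=24
Turnaround (C−A): P1=6  P2=30  P3=20  P4=16  P5=22
Waiting(P2) = turnaround − burst = 30 − 6 = 24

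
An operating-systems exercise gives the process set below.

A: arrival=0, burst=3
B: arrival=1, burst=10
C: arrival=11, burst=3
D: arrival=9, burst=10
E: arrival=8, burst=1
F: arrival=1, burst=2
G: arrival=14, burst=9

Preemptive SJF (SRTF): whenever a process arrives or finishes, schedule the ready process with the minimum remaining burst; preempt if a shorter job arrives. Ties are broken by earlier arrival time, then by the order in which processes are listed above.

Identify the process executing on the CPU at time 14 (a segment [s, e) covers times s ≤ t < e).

B

Schedule: | A 0-3 | F 3-5 | B 5-8 | E 8-9 | B 9-11 | C 11-14 | B 14-19 | G 19-28 | D 28-38 |
Completion: A=3  B=19  C=14  D=38  E=9  F=5  G=28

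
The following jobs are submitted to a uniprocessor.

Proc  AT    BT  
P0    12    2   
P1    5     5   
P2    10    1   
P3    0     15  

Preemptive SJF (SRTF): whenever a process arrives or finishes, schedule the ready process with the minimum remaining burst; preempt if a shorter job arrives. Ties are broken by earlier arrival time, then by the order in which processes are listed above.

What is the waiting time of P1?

0

Schedule: | P3 0-5 | P1 5-10 | P2 10-11 | P3 11-12 | P0 12-14 | P3 14-23 |
Completion: P0=14  P1=10  P2=11  P3=23
Turnaround (C−A): P0=2  P1=5  P2=1  P3=23
Waiting(P1) = turnaround − burst = 5 − 5 = 0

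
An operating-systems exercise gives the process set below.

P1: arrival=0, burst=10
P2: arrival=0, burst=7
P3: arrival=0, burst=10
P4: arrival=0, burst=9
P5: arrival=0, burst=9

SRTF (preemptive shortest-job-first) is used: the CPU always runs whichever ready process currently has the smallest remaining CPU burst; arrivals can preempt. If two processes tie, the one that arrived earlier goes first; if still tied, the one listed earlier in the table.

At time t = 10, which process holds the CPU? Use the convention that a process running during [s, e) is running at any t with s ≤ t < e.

Schedule: | P2 0-7 | P4 7-16 | P5 16-25 | P1 25-35 | P3 35-45 |
Completion: P1=35  P2=7  P3=45  P4=16  P5=25

P4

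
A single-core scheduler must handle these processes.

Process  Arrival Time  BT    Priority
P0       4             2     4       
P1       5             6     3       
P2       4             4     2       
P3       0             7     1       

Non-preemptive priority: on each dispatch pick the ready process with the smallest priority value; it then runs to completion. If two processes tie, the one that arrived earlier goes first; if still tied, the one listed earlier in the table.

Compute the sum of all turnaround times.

Timeline: | P3 0-7 | P2 7-11 | P1 11-17 | P0 17-19 |
Completion: P0=19  P1=17  P2=11  P3=7
Turnaround (C−A): P0=15  P1=12  P2=7  P3=7
Turnaround = completion − arrival: P0=15, P1=12, P2=7, P3=7
Total turnaround = 15 + 12 + 7 + 7 = 41

41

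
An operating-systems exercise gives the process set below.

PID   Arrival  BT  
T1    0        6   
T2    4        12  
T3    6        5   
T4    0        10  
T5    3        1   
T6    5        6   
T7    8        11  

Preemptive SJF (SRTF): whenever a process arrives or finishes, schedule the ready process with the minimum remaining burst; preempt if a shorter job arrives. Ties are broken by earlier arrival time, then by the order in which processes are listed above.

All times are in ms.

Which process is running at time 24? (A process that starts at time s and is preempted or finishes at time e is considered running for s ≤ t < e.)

T4

Timeline: | T1 0-3 | T5 3-4 | T1 4-7 | T3 7-12 | T6 12-18 | T4 18-28 | T7 28-39 | T2 39-51 |
Completion: T1=7  T2=51  T3=12  T4=28  T5=4  T6=18  T7=39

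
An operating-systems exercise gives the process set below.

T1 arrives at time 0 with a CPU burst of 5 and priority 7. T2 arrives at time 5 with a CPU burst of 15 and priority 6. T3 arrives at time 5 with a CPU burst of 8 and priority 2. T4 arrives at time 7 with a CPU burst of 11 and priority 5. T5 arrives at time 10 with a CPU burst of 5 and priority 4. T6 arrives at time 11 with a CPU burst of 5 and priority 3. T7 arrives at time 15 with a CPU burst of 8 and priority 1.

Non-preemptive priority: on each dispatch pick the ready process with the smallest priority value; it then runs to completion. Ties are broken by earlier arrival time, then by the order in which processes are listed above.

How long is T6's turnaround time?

Gantt: | T1 0-5 | T3 5-13 | T6 13-18 | T7 18-26 | T5 26-31 | T4 31-42 | T2 42-57 |
Completion: T1=5  T2=57  T3=13  T4=42  T5=31  T6=18  T7=26
Turnaround (C−A): T1=5  T2=52  T3=8  T4=35  T5=21  T6=7  T7=11
Turnaround(T6) = completion − arrival = 18 − 11 = 7

7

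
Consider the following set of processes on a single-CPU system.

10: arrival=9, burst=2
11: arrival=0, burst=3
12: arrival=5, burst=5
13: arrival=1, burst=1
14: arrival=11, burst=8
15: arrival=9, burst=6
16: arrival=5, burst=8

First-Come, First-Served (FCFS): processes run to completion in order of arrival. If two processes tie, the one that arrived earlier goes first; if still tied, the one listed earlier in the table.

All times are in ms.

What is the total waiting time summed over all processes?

Timeline: | 11 0-3 | 13 3-4 | idle 4-5 | 12 5-10 | 16 10-18 | 10 18-20 | 15 20-26 | 14 26-34 |
Completion: 10=20  11=3  12=10  13=4  14=34  15=26  16=18
Turnaround (C−A): 10=11  11=3  12=5  13=3  14=23  15=17  16=13
Waiting = turnaround − burst: 10=9, 11=0, 12=0, 13=2, 14=15, 15=11, 16=5
Total waiting = 9 + 0 + 0 + 2 + 15 + 11 + 5 = 42

42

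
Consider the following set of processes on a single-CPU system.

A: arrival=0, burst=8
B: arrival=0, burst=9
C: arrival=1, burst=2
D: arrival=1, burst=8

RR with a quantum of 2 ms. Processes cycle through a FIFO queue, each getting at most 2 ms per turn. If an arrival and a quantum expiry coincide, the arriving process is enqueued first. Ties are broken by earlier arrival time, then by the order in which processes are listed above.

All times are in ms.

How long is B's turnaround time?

27

Timeline: | A 0-2 | B 2-4 | C 4-6 | D 6-8 | A 8-10 | B 10-12 | D 12-14 | A 14-16 | B 16-18 | D 18-20 | A 20-22 | B 22-24 | D 24-26 | B 26-27 |
Completion: A=22  B=27  C=6  D=26
Turnaround(B) = completion − arrival = 27 − 0 = 27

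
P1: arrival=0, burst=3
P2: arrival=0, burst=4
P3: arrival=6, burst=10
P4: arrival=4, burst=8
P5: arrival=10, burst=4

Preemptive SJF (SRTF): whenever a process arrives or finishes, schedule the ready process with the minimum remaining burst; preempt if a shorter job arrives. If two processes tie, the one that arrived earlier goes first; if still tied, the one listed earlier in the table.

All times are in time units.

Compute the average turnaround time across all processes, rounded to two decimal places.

10.40

Gantt: | P1 0-3 | P2 3-7 | P4 7-10 | P5 10-14 | P4 14-19 | P3 19-29 |
Completion: P1=3  P2=7  P3=29  P4=19  P5=14
Turnaround times: P1=3, P2=7, P3=23, P4=15, P5=4
Average turnaround = (3+7+23+15+4) / 5 = 52/5 = 10.40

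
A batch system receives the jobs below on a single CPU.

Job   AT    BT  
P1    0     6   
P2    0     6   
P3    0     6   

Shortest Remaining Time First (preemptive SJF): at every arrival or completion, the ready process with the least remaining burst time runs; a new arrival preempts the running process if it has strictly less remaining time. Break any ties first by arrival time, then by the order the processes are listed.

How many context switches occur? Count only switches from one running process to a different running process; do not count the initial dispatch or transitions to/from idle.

2

Timeline: | P1 0-6 | P2 6-12 | P3 12-18 |
Completion: P1=6  P2=12  P3=18
Turnaround (C−A): P1=6  P2=12  P3=18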